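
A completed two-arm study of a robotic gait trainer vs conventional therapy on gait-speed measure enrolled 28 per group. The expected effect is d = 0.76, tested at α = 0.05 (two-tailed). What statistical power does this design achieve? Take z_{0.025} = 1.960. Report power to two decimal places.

power ≈ 0.81

For two equal groups, power = Φ(d·√(n/2) − z_{α/2}).
d·√(n/2) = 0.76 × √(28/2) = 0.76 × 3.742 = 2.844.
z_β = 2.844 − 1.960 = 0.884.
Power = Φ(0.884) = 0.812.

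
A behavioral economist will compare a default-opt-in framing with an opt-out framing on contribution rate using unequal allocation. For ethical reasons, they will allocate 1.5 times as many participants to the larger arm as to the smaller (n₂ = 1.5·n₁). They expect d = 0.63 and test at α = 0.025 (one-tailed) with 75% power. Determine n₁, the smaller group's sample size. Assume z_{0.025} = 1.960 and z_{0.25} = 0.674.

With allocation ratio k = n₂/n₁ = 1.5, Var(x̄₁−x̄₂) = σ²(1/n₁ + 1/(k·n₁)) = σ²·(k+1)/(k·n₁).
So n₁ = (1 + 1/k)·((z_{α} + z_β)/d)² = 1.667 × (2.634/0.63)².
n₁ = 1.667 × 17.48 = 29.1.
Round up: n₁ = 30, giving n₂ = 1.5 × 30 = 45.

n₁ = 30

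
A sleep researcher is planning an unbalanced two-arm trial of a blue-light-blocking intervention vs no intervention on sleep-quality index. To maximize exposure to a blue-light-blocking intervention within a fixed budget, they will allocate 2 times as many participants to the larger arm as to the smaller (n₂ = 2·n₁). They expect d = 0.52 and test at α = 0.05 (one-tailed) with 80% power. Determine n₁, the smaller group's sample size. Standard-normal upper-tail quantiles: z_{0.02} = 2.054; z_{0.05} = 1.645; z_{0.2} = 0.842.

With allocation ratio k = n₂/n₁ = 2, Var(x̄₁−x̄₂) = σ²(1/n₁ + 1/(k·n₁)) = σ²·(k+1)/(k·n₁).
So n₁ = (1 + 1/k)·((z_{α} + z_β)/d)² = 1.500 × (2.487/0.52)².
n₁ = 1.500 × 22.87 = 34.3.
Round up: n₁ = 35, giving n₂ = 2 × 35 = 70.

n₁ = 35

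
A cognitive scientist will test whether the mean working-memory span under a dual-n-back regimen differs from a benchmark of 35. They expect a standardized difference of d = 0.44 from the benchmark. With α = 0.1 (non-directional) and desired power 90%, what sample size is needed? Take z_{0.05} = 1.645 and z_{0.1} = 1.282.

For a one-sample test: n = ((z_{α/2} + z_β) / d)².
z_{α/2} + z_β = 1.645 + 1.282 = 2.927.
n = (2.927 / 0.44)² = 6.652² = 44.25.
Round up.

n = 45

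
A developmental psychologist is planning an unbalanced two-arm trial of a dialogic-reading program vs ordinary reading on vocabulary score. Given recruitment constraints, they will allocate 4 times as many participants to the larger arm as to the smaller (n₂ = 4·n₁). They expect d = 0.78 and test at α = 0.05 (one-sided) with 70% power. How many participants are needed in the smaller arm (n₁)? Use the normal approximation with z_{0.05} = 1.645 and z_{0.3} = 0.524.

With allocation ratio k = n₂/n₁ = 4, Var(x̄₁−x̄₂) = σ²(1/n₁ + 1/(k·n₁)) = σ²·(k+1)/(k·n₁).
So n₁ = (1 + 1/k)·((z_{α} + z_β)/d)² = 1.250 × (2.169/0.78)².
n₁ = 1.250 × 7.73 = 9.7.
Round up: n₁ = 10, giving n₂ = 4 × 10 = 40.

n₁ = 10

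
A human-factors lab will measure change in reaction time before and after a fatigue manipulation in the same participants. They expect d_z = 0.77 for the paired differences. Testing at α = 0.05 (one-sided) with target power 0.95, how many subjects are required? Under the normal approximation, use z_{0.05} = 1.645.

n = 19 pairs

For a paired (one-sample on differences) test: n = ((z_{α} + z_β) / d)².
z_{α} + z_β = 1.645 + 1.645 = 3.290.
n = (3.290 / 0.77)² = 4.273² = 18.26.
Round up.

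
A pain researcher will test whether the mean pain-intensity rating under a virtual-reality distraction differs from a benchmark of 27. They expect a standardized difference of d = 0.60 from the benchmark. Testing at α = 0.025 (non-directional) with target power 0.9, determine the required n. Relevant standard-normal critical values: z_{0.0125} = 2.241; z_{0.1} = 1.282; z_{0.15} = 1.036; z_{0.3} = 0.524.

For a one-sample test: n = ((z_{α/2} + z_β) / d)².
z_{α/2} + z_β = 2.241 + 1.282 = 3.523.
n = (3.523 / 0.60)² = 5.872² = 34.48.
Round up.

n = 35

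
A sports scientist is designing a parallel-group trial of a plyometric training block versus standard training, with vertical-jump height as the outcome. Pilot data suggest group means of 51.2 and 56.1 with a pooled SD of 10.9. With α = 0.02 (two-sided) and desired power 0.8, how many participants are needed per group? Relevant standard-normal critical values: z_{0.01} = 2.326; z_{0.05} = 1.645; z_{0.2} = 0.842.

n = 100 per group

Cohen's d = |M₁ − M₂| / SD_pooled = |51.2 − 56.1| / 10.9 = 4.9 / 10.9 = 0.450.
For two independent groups with equal n: n = 2·((z_{α/2} + z_β) / d)².
z_{α/2} + z_β = 2.326 + 0.842 = 3.168.
n = 2 × (3.168 / 0.450)² = 2 × 7.040² = 2 × 49.56 = 99.1.
Round up to the next whole participant.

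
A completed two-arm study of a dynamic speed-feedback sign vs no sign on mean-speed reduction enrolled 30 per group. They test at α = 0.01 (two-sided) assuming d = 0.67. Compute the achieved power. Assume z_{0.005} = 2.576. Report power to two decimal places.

power ≈ 0.51

For two equal groups, power = Φ(d·√(n/2) − z_{α/2}).
d·√(n/2) = 0.67 × √(30/2) = 0.67 × 3.873 = 2.595.
z_β = 2.595 − 2.576 = 0.019.
Power = Φ(0.019) = 0.508.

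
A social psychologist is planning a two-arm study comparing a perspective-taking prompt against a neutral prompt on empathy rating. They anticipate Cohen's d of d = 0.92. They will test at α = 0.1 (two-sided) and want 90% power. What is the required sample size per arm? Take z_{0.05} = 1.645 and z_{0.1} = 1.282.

n = 21 per group

For two independent groups with equal n: n = 2·((z_{α/2} + z_β) / d)².
z_{α/2} + z_β = 1.645 + 1.282 = 2.927.
n = 2 × (2.927 / 0.92)² = 2 × 3.182² = 2 × 10.12 = 20.2.
Round up to the next whole participant.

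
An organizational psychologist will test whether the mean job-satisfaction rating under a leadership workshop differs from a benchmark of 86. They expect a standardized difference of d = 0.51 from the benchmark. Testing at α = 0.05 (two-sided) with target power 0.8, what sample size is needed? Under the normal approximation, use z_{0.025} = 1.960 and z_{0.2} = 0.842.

n = 31

For a one-sample test: n = ((z_{α/2} + z_β) / d)².
z_{α/2} + z_β = 1.960 + 0.842 = 2.802.
n = (2.802 / 0.51)² = 5.494² = 30.19.
Round up.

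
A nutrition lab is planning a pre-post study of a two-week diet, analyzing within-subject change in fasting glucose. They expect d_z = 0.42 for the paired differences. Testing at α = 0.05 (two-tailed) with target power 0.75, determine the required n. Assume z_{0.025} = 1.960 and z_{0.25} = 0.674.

For a paired (one-sample on differences) test: n = ((z_{α/2} + z_β) / d)².
z_{α/2} + z_β = 1.960 + 0.674 = 2.634.
n = (2.634 / 0.42)² = 6.271² = 39.33.
Round up.

n = 40 pairs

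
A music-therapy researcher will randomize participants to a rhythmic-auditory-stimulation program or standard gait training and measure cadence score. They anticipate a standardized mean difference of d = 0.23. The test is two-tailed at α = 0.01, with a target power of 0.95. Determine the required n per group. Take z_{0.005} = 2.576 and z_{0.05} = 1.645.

For two independent groups with equal n: n = 2·((z_{α/2} + z_β) / d)².
z_{α/2} + z_β = 2.576 + 1.645 = 4.221.
n = 2 × (4.221 / 0.23)² = 2 × 18.352² = 2 × 336.80 = 673.6.
Round up to the next whole participant.

n = 674 per group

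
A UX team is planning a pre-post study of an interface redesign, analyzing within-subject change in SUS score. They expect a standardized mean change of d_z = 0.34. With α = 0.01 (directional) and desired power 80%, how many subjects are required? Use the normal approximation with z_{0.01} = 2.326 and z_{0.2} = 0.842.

For a paired (one-sample on differences) test: n = ((z_{α} + z_β) / d)².
z_{α} + z_β = 2.326 + 0.842 = 3.168.
n = (3.168 / 0.34)² = 9.318² = 86.82.
Round up.

n = 87 pairs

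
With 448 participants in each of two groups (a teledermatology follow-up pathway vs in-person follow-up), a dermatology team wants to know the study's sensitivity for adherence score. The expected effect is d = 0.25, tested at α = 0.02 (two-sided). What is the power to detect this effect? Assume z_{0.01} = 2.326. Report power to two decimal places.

For two equal groups, power = Φ(d·√(n/2) − z_{α/2}).
d·√(n/2) = 0.25 × √(448/2) = 0.25 × 14.967 = 3.742.
z_β = 3.742 − 2.326 = 1.416.
Power = Φ(1.416) = 0.922.

power ≈ 0.92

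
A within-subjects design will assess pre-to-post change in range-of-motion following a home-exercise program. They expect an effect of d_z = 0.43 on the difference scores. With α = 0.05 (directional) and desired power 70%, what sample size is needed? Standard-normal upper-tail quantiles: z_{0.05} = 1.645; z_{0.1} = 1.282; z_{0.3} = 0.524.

For a paired (one-sample on differences) test: n = ((z_{α} + z_β) / d)².
z_{α} + z_β = 1.645 + 0.524 = 2.169.
n = (2.169 / 0.43)² = 5.044² = 25.44.
Round up.

n = 26 pairs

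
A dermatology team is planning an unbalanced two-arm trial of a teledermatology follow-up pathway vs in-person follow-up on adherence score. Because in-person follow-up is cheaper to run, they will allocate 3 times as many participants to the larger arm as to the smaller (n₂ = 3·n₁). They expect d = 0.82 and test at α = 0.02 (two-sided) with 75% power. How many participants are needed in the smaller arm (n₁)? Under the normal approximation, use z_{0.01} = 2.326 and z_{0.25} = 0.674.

n₁ = 18

With allocation ratio k = n₂/n₁ = 3, Var(x̄₁−x̄₂) = σ²(1/n₁ + 1/(k·n₁)) = σ²·(k+1)/(k·n₁).
So n₁ = (1 + 1/k)·((z_{α/2} + z_β)/d)² = 1.333 × (3.000/0.82)².
n₁ = 1.333 × 13.38 = 17.8.
Round up: n₁ = 18, giving n₂ = 3 × 18 = 54.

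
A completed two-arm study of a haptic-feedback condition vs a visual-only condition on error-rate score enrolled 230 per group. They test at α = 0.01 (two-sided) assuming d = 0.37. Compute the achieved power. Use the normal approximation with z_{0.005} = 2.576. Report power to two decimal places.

For two equal groups, power = Φ(d·√(n/2) − z_{α/2}).
d·√(n/2) = 0.37 × √(230/2) = 0.37 × 10.724 = 3.968.
z_β = 3.968 − 2.576 = 1.392.
Power = Φ(1.392) = 0.918.

power ≈ 0.92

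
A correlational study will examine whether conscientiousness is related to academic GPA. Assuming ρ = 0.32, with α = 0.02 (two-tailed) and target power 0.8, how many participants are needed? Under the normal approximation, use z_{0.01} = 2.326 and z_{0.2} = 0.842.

n = 95

Fisher's z: C = ½·ln((1+r)/(1−r)) = ½·ln(1.9412) = 0.3316.
n = ((z_{α/2} + z_β)/C)² + 3.
(2.326 + 0.842) / 0.3316 = 3.168 / 0.3316 = 9.554.
n = 9.554² + 3 = 91.27 + 3 = 94.3.
Round up.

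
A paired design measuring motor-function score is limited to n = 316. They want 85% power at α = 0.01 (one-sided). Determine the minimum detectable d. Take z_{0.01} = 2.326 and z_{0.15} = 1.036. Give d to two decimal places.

d_min ≈ 0.19

For a single sample (or paired design) of n = 316: d_min = (z_{α} + z_β)/√n.
z-sum = 2.326 + 1.036 = 3.362.
d_min = 3.362 / √316 = 3.362 / 17.776 = 0.189.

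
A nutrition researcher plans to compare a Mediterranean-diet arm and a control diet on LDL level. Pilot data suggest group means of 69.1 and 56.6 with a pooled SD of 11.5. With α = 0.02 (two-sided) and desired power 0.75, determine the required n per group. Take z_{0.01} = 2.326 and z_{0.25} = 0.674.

n = 16 per group

Cohen's d = |M₁ − M₂| / SD_pooled = |69.1 − 56.6| / 11.5 = 12.5 / 11.5 = 1.087.
For two independent groups with equal n: n = 2·((z_{α/2} + z_β) / d)².
z_{α/2} + z_β = 2.326 + 0.674 = 3.000.
n = 2 × (3.000 / 1.087)² = 2 × 2.760² = 2 × 7.62 = 15.2.
Round up to the next whole participant.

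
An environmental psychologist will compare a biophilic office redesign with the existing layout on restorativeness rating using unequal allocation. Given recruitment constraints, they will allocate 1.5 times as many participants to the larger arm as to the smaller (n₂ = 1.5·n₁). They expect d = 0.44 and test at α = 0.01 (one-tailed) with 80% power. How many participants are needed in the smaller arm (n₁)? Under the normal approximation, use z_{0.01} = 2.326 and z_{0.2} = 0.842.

With allocation ratio k = n₂/n₁ = 1.5, Var(x̄₁−x̄₂) = σ²(1/n₁ + 1/(k·n₁)) = σ²·(k+1)/(k·n₁).
So n₁ = (1 + 1/k)·((z_{α} + z_β)/d)² = 1.667 × (3.168/0.44)².
n₁ = 1.667 × 51.84 = 86.4.
Round up: n₁ = 87, giving n₂ = ⌈1.5 × 87⌉ = ⌈130.5⌉ = 131.

n₁ = 87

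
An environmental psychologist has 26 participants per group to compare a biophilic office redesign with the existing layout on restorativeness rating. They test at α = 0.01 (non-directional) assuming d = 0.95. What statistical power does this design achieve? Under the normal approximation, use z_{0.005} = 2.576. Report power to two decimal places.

For two equal groups, power = Φ(d·√(n/2) − z_{α/2}).
d·√(n/2) = 0.95 × √(26/2) = 0.95 × 3.606 = 3.425.
z_β = 3.425 − 2.576 = 0.849.
Power = Φ(0.849) = 0.802.

power ≈ 0.80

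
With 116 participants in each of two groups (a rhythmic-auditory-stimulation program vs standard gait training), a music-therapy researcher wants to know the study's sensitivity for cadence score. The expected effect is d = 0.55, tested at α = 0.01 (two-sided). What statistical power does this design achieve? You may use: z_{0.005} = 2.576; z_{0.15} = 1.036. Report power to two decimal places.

power ≈ 0.95

For two equal groups, power = Φ(d·√(n/2) − z_{α/2}).
d·√(n/2) = 0.55 × √(116/2) = 0.55 × 7.616 = 4.189.
z_β = 4.189 − 2.576 = 1.613.
Power = Φ(1.613) = 0.947.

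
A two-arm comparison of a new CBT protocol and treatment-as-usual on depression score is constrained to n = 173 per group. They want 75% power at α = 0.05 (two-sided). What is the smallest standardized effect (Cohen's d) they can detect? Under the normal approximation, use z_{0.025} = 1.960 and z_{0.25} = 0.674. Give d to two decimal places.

For two independent groups of n = 173 each: d_min = (z_{α/2} + z_β)·√(2/n).
z-sum = 1.960 + 0.674 = 2.634.
d_min = 2.634 × √(2/173) = 2.634 × 0.1075 = 0.283.

d_min ≈ 0.28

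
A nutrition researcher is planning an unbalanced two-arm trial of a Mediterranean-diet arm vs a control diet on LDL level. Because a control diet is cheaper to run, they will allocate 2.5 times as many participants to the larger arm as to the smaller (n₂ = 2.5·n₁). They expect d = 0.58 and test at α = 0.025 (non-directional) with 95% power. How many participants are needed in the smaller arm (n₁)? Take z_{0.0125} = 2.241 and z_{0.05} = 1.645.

n₁ = 63

With allocation ratio k = n₂/n₁ = 2.5, Var(x̄₁−x̄₂) = σ²(1/n₁ + 1/(k·n₁)) = σ²·(k+1)/(k·n₁).
So n₁ = (1 + 1/k)·((z_{α/2} + z_β)/d)² = 1.400 × (3.886/0.58)².
n₁ = 1.400 × 44.89 = 62.8.
Round up: n₁ = 63, giving n₂ = ⌈2.5 × 63⌉ = ⌈157.5⌉ = 158.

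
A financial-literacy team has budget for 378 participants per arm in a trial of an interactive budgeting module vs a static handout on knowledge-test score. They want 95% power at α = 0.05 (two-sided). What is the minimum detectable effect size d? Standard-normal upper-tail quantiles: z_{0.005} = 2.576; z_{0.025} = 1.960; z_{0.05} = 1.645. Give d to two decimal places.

For two independent groups of n = 378 each: d_min = (z_{α/2} + z_β)·√(2/n).
z-sum = 1.960 + 1.645 = 3.605.
d_min = 3.605 × √(2/378) = 3.605 × 0.0727 = 0.262.

d_min ≈ 0.26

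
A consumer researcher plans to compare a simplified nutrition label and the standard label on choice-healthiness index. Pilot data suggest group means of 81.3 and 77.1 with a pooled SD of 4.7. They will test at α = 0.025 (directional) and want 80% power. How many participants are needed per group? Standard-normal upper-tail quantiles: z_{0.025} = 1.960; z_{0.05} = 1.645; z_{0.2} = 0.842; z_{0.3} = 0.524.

Cohen's d = |M₁ − M₂| / SD_pooled = |81.3 − 77.1| / 4.7 = 4.2 / 4.7 = 0.894.
For two independent groups with equal n: n = 2·((z_{α} + z_β) / d)².
z_{α} + z_β = 1.960 + 0.842 = 2.802.
n = 2 × (2.802 / 0.894)² = 2 × 3.134² = 2 × 9.82 = 19.6.
Round up to the next whole participant.

n = 20 per group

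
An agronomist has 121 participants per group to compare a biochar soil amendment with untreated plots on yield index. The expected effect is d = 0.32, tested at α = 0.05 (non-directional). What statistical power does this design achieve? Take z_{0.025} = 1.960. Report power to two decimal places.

For two equal groups, power = Φ(d·√(n/2) − z_{α/2}).
d·√(n/2) = 0.32 × √(121/2) = 0.32 × 7.778 = 2.489.
z_β = 2.489 − 1.960 = 0.529.
Power = Φ(0.529) = 0.702.

power ≈ 0.70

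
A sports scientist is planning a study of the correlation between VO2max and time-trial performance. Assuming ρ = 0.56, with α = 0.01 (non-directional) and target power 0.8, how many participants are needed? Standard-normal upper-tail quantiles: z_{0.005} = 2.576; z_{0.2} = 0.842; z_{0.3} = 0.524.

n = 33

Fisher's z: C = ½·ln((1+r)/(1−r)) = ½·ln(3.5455) = 0.6328.
n = ((z_{α/2} + z_β)/C)² + 3.
(2.576 + 0.842) / 0.6328 = 3.418 / 0.6328 = 5.401.
n = 5.401² + 3 = 29.18 + 3 = 32.2.
Round up.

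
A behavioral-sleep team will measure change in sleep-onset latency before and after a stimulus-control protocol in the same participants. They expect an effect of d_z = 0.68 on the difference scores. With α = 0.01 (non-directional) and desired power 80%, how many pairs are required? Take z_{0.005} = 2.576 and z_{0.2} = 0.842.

n = 26 pairs

For a paired (one-sample on differences) test: n = ((z_{α/2} + z_β) / d)².
z_{α/2} + z_β = 2.576 + 0.842 = 3.418.
n = (3.418 / 0.68)² = 5.026² = 25.27.
Round up.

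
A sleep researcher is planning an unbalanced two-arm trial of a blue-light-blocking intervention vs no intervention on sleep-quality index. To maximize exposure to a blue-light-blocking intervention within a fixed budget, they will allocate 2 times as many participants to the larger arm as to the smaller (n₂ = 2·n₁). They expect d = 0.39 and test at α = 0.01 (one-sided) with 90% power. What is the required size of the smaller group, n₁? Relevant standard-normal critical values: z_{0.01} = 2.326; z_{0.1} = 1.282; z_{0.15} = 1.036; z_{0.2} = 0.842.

With allocation ratio k = n₂/n₁ = 2, Var(x̄₁−x̄₂) = σ²(1/n₁ + 1/(k·n₁)) = σ²·(k+1)/(k·n₁).
So n₁ = (1 + 1/k)·((z_{α} + z_β)/d)² = 1.500 × (3.608/0.39)².
n₁ = 1.500 × 85.59 = 128.4.
Round up: n₁ = 129, giving n₂ = 2 × 129 = 258.

n₁ = 129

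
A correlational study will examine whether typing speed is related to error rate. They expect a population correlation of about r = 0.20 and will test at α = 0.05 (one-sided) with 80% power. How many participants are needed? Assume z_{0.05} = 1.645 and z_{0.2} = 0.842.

Fisher's z: C = ½·ln((1+r)/(1−r)) = ½·ln(1.5000) = 0.2027.
n = ((z_{α} + z_β)/C)² + 3.
(1.645 + 0.842) / 0.2027 = 2.487 / 0.2027 = 12.269.
n = 12.269² + 3 = 150.54 + 3 = 153.5.
Round up.

n = 154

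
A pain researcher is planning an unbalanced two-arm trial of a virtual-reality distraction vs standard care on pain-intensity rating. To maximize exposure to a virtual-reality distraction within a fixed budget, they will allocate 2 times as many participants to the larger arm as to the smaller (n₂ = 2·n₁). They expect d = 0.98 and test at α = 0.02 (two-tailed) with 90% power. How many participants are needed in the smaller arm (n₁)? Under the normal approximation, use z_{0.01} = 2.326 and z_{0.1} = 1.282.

With allocation ratio k = n₂/n₁ = 2, Var(x̄₁−x̄₂) = σ²(1/n₁ + 1/(k·n₁)) = σ²·(k+1)/(k·n₁).
So n₁ = (1 + 1/k)·((z_{α/2} + z_β)/d)² = 1.500 × (3.608/0.98)².
n₁ = 1.500 × 13.55 = 20.3.
Round up: n₁ = 21, giving n₂ = 2 × 21 = 42.

n₁ = 21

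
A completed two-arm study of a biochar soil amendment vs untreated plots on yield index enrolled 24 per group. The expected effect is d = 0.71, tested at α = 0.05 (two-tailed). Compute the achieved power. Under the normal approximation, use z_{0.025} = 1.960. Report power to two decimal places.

power ≈ 0.69

For two equal groups, power = Φ(d·√(n/2) − z_{α/2}).
d·√(n/2) = 0.71 × √(24/2) = 0.71 × 3.464 = 2.460.
z_β = 2.460 − 1.960 = 0.500.
Power = Φ(0.500) = 0.691.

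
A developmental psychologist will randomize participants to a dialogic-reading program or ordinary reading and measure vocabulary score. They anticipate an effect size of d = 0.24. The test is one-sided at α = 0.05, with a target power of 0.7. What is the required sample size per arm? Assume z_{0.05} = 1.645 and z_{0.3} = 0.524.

For two independent groups with equal n: n = 2·((z_{α} + z_β) / d)².
z_{α} + z_β = 1.645 + 0.524 = 2.169.
n = 2 × (2.169 / 0.24)² = 2 × 9.037² = 2 × 81.68 = 163.4.
Round up to the next whole participant.

n = 164 per group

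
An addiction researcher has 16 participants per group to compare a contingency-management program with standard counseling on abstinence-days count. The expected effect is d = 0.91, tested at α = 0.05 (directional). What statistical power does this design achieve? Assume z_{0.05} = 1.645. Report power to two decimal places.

For two equal groups, power = Φ(d·√(n/2) − z_{α}).
d·√(n/2) = 0.91 × √(16/2) = 0.91 × 2.828 = 2.574.
z_β = 2.574 − 1.645 = 0.929.
Power = Φ(0.929) = 0.824.

power ≈ 0.82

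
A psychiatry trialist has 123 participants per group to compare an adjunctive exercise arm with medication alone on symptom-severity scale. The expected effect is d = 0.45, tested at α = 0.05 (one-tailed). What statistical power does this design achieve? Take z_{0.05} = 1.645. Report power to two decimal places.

power ≈ 0.97

For two equal groups, power = Φ(d·√(n/2) − z_{α}).
d·√(n/2) = 0.45 × √(123/2) = 0.45 × 7.842 = 3.529.
z_β = 3.529 − 1.645 = 1.884.
Power = Φ(1.884) = 0.970.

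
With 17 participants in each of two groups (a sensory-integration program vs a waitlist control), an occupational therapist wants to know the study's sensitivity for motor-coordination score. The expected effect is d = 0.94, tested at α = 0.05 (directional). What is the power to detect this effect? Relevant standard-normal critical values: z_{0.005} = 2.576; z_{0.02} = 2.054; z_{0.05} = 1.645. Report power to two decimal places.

For two equal groups, power = Φ(d·√(n/2) − z_{α}).
d·√(n/2) = 0.94 × √(17/2) = 0.94 × 2.915 = 2.741.
z_β = 2.741 − 1.645 = 1.096.
Power = Φ(1.096) = 0.863.

power ≈ 0.86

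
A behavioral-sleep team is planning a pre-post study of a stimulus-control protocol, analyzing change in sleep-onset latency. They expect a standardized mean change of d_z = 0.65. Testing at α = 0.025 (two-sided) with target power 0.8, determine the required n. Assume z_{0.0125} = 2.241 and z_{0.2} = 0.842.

n = 23 pairs

For a paired (one-sample on differences) test: n = ((z_{α/2} + z_β) / d)².
z_{α/2} + z_β = 2.241 + 0.842 = 3.083.
n = (3.083 / 0.65)² = 4.743² = 22.50.
Round up.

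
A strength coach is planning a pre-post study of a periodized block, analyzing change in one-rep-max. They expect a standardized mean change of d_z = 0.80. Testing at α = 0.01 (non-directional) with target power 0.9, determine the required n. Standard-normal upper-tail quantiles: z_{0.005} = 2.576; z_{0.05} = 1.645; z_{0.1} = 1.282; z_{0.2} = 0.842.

For a paired (one-sample on differences) test: n = ((z_{α/2} + z_β) / d)².
z_{α/2} + z_β = 2.576 + 1.282 = 3.858.
n = (3.858 / 0.80)² = 4.822² = 23.26.
Round up.

n = 24 pairs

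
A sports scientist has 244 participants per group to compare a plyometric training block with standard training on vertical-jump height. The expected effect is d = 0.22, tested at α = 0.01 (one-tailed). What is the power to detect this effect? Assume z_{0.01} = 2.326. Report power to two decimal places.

power ≈ 0.54

For two equal groups, power = Φ(d·√(n/2) − z_{α}).
d·√(n/2) = 0.22 × √(244/2) = 0.22 × 11.045 = 2.430.
z_β = 2.430 − 2.326 = 0.104.
Power = Φ(0.104) = 0.541.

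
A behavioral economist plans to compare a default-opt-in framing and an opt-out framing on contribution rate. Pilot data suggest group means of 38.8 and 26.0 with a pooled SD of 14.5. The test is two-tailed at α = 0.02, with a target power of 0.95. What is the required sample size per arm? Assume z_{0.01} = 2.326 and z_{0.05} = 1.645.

Cohen's d = |M₁ − M₂| / SD_pooled = |38.8 − 26.0| / 14.5 = 12.8 / 14.5 = 0.883.
For two independent groups with equal n: n = 2·((z_{α/2} + z_β) / d)².
z_{α/2} + z_β = 2.326 + 1.645 = 3.971.
n = 2 × (3.971 / 0.883)² = 2 × 4.497² = 2 × 20.22 = 40.4.
Round up to the next whole participant.

n = 41 per group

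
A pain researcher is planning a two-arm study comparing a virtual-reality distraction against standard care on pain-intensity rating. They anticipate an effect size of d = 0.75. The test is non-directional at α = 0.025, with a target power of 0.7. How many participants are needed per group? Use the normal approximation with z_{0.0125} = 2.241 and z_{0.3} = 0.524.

n = 28 per group

For two independent groups with equal n: n = 2·((z_{α/2} + z_β) / d)².
z_{α/2} + z_β = 2.241 + 0.524 = 2.765.
n = 2 × (2.765 / 0.75)² = 2 × 3.687² = 2 × 13.59 = 27.2.
Round up to the next whole participant.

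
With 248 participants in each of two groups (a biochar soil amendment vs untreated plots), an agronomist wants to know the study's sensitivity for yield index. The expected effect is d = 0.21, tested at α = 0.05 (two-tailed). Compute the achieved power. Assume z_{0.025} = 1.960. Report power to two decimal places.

power ≈ 0.65

For two equal groups, power = Φ(d·√(n/2) − z_{α/2}).
d·√(n/2) = 0.21 × √(248/2) = 0.21 × 11.136 = 2.338.
z_β = 2.338 − 1.960 = 0.378.
Power = Φ(0.378) = 0.647.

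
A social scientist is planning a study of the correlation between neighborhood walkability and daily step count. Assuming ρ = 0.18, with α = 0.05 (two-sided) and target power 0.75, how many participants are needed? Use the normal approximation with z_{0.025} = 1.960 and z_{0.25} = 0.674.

Fisher's z: C = ½·ln((1+r)/(1−r)) = ½·ln(1.4390) = 0.1820.
n = ((z_{α/2} + z_β)/C)² + 3.
(1.960 + 0.674) / 0.1820 = 2.634 / 0.1820 = 14.473.
n = 14.473² + 3 = 209.45 + 3 = 212.5.
Round up.

n = 213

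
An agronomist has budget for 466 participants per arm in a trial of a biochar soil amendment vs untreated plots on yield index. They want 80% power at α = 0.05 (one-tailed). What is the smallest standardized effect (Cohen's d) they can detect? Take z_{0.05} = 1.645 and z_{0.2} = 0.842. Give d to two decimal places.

For two independent groups of n = 466 each: d_min = (z_{α} + z_β)·√(2/n).
z-sum = 1.645 + 0.842 = 2.487.
d_min = 2.487 × √(2/466) = 2.487 × 0.0655 = 0.163.

d_min ≈ 0.16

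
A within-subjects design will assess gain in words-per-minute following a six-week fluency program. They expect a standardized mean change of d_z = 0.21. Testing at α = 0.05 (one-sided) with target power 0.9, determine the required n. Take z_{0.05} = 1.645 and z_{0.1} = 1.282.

n = 195 pairs

For a paired (one-sample on differences) test: n = ((z_{α} + z_β) / d)².
z_{α} + z_β = 1.645 + 1.282 = 2.927.
n = (2.927 / 0.21)² = 13.938² = 194.27.
Round up.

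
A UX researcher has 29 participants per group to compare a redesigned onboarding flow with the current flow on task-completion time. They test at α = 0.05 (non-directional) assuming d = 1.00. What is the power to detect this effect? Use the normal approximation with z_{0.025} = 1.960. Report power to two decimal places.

power ≈ 0.97

For two equal groups, power = Φ(d·√(n/2) − z_{α/2}).
d·√(n/2) = 1.00 × √(29/2) = 1.00 × 3.808 = 3.808.
z_β = 3.808 − 1.960 = 1.848.
Power = Φ(1.848) = 0.968.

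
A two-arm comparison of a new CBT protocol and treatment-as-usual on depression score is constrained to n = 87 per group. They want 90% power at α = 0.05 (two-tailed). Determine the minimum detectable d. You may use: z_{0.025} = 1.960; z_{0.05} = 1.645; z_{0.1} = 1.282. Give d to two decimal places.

For two independent groups of n = 87 each: d_min = (z_{α/2} + z_β)·√(2/n).
z-sum = 1.960 + 1.282 = 3.242.
d_min = 3.242 × √(2/87) = 3.242 × 0.1516 = 0.492.

d_min ≈ 0.49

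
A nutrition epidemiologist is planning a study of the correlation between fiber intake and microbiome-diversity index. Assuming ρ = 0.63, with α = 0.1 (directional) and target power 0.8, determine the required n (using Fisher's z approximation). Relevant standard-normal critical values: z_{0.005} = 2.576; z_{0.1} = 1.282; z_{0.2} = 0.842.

Fisher's z: C = ½·ln((1+r)/(1−r)) = ½·ln(4.4054) = 0.7414.
n = ((z_{α} + z_β)/C)² + 3.
(1.282 + 0.842) / 0.7414 = 2.124 / 0.7414 = 2.865.
n = 2.865² + 3 = 8.21 + 3 = 11.2.
Round up.

n = 12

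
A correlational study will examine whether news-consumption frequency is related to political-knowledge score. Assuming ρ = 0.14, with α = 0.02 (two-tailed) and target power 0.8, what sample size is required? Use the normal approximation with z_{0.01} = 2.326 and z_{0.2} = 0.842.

Fisher's z: C = ½·ln((1+r)/(1−r)) = ½·ln(1.3256) = 0.1409.
n = ((z_{α/2} + z_β)/C)² + 3.
(2.326 + 0.842) / 0.1409 = 3.168 / 0.1409 = 22.484.
n = 22.484² + 3 = 505.53 + 3 = 508.5.
Round up.

n = 509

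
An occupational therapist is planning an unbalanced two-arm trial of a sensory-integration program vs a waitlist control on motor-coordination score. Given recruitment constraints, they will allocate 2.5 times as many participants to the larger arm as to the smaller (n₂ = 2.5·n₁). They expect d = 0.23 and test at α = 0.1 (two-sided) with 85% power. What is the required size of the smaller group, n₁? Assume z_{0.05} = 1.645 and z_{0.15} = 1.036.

n₁ = 191

With allocation ratio k = n₂/n₁ = 2.5, Var(x̄₁−x̄₂) = σ²(1/n₁ + 1/(k·n₁)) = σ²·(k+1)/(k·n₁).
So n₁ = (1 + 1/k)·((z_{α/2} + z_β)/d)² = 1.400 × (2.681/0.23)².
n₁ = 1.400 × 135.87 = 190.2.
Round up: n₁ = 191, giving n₂ = ⌈2.5 × 191⌉ = ⌈477.5⌉ = 478.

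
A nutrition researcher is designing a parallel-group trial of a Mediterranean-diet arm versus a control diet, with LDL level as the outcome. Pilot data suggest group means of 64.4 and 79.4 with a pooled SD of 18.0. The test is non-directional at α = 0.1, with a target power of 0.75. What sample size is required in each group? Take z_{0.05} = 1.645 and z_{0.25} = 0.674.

n = 16 per group

Cohen's d = |M₁ − M₂| / SD_pooled = |64.4 − 79.4| / 18.0 = 15.0 / 18.0 = 0.833.
For two independent groups with equal n: n = 2·((z_{α/2} + z_β) / d)².
z_{α/2} + z_β = 1.645 + 0.674 = 2.319.
n = 2 × (2.319 / 0.833)² = 2 × 2.784² = 2 × 7.75 = 15.5.
Round up to the next whole participant.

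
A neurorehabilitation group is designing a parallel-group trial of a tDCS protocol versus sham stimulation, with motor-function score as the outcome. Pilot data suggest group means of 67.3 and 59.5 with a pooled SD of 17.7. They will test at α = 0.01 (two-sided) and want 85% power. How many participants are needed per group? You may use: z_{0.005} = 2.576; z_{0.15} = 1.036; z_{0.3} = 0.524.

n = 135 per group

Cohen's d = |M₁ − M₂| / SD_pooled = |67.3 − 59.5| / 17.7 = 7.8 / 17.7 = 0.441.
For two independent groups with equal n: n = 2·((z_{α/2} + z_β) / d)².
z_{α/2} + z_β = 2.576 + 1.036 = 3.612.
n = 2 × (3.612 / 0.441)² = 2 × 8.190² = 2 × 67.08 = 134.2.
Round up to the next whole participant.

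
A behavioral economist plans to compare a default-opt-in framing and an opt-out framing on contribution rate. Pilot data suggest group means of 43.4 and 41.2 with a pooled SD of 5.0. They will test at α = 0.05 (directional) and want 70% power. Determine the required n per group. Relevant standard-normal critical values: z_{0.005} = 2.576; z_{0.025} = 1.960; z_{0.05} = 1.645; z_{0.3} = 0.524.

Cohen's d = |M₁ − M₂| / SD_pooled = |43.4 − 41.2| / 5.0 = 2.2 / 5.0 = 0.440.
For two independent groups with equal n: n = 2·((z_{α} + z_β) / d)².
z_{α} + z_β = 1.645 + 0.524 = 2.169.
n = 2 × (2.169 / 0.440)² = 2 × 4.930² = 2 × 24.30 = 48.6.
Round up to the next whole participant.

n = 49 per group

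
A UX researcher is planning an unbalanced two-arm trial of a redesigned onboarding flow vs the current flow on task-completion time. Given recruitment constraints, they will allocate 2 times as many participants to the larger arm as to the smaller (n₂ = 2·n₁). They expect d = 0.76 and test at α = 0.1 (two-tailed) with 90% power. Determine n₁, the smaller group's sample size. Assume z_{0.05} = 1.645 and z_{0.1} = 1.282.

n₁ = 23

With allocation ratio k = n₂/n₁ = 2, Var(x̄₁−x̄₂) = σ²(1/n₁ + 1/(k·n₁)) = σ²·(k+1)/(k·n₁).
So n₁ = (1 + 1/k)·((z_{α/2} + z_β)/d)² = 1.500 × (2.927/0.76)².
n₁ = 1.500 × 14.83 = 22.2.
Round up: n₁ = 23, giving n₂ = 2 × 23 = 46.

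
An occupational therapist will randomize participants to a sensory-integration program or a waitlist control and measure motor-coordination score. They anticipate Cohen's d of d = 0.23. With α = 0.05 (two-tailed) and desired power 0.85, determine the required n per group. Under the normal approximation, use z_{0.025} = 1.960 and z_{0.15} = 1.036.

For two independent groups with equal n: n = 2·((z_{α/2} + z_β) / d)².
z_{α/2} + z_β = 1.960 + 1.036 = 2.996.
n = 2 × (2.996 / 0.23)² = 2 × 13.026² = 2 × 169.68 = 339.4.
Round up to the next whole participant.

n = 340 per group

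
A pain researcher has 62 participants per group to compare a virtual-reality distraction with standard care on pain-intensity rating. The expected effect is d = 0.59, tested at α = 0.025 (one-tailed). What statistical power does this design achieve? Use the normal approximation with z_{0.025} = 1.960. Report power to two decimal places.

For two equal groups, power = Φ(d·√(n/2) − z_{α}).
d·√(n/2) = 0.59 × √(62/2) = 0.59 × 5.568 = 3.285.
z_β = 3.285 − 1.960 = 1.325.
Power = Φ(1.325) = 0.907.

power ≈ 0.91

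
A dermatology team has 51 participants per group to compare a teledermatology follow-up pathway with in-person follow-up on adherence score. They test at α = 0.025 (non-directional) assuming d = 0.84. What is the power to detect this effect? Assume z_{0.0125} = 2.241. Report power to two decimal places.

For two equal groups, power = Φ(d·√(n/2) − z_{α/2}).
d·√(n/2) = 0.84 × √(51/2) = 0.84 × 5.050 = 4.242.
z_β = 4.242 − 2.241 = 2.001.
Power = Φ(2.001) = 0.977.

power ≈ 0.98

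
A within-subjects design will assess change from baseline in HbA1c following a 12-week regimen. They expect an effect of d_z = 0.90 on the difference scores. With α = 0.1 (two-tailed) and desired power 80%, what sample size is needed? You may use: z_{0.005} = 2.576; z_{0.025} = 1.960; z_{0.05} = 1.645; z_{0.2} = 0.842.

n = 8 pairs

For a paired (one-sample on differences) test: n = ((z_{α/2} + z_β) / d)².
z_{α/2} + z_β = 1.645 + 0.842 = 2.487.
n = (2.487 / 0.90)² = 2.763² = 7.64.
Round up.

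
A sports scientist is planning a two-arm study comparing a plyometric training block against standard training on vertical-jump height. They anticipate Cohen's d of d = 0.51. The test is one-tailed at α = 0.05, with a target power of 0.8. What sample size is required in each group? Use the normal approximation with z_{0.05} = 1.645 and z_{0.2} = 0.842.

n = 48 per group

For two independent groups with equal n: n = 2·((z_{α} + z_β) / d)².
z_{α} + z_β = 1.645 + 0.842 = 2.487.
n = 2 × (2.487 / 0.51)² = 2 × 4.876² = 2 × 23.78 = 47.6.
Round up to the next whole participant.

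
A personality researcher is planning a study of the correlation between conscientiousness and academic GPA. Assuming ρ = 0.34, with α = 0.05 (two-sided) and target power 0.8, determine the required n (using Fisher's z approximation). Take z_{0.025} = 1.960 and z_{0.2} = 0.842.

n = 66

Fisher's z: C = ½·ln((1+r)/(1−r)) = ½·ln(2.0303) = 0.3541.
n = ((z_{α/2} + z_β)/C)² + 3.
(1.960 + 0.842) / 0.3541 = 2.802 / 0.3541 = 7.913.
n = 7.913² + 3 = 62.62 + 3 = 65.6.
Round up.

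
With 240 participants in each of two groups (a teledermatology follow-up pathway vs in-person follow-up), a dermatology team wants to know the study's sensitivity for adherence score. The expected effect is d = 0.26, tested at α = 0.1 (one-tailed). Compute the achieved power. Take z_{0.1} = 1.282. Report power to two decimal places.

power ≈ 0.94

For two equal groups, power = Φ(d·√(n/2) − z_{α}).
d·√(n/2) = 0.26 × √(240/2) = 0.26 × 10.954 = 2.848.
z_β = 2.848 − 1.282 = 1.566.
Power = Φ(1.566) = 0.941.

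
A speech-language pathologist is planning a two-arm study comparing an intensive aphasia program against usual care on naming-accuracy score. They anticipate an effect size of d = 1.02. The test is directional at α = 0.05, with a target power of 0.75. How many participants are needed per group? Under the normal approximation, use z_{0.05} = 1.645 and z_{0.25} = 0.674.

n = 11 per group

For two independent groups with equal n: n = 2·((z_{α} + z_β) / d)².
z_{α} + z_β = 1.645 + 0.674 = 2.319.
n = 2 × (2.319 / 1.02)² = 2 × 2.274² = 2 × 5.17 = 10.3.
Round up to the next whole participant.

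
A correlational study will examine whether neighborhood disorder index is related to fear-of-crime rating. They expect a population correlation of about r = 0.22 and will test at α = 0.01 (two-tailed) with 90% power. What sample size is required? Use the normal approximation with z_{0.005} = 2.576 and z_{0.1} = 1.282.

Fisher's z: C = ½·ln((1+r)/(1−r)) = ½·ln(1.5641) = 0.2237.
n = ((z_{α/2} + z_β)/C)² + 3.
(2.576 + 1.282) / 0.2237 = 3.858 / 0.2237 = 17.246.
n = 17.246² + 3 = 297.44 + 3 = 300.4.
Round up.

n = 301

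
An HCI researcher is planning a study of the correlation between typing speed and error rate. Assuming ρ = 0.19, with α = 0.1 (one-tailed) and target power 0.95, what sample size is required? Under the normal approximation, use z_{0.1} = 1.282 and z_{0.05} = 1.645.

Fisher's z: C = ½·ln((1+r)/(1−r)) = ½·ln(1.4691) = 0.1923.
n = ((z_{α} + z_β)/C)² + 3.
(1.282 + 1.645) / 0.1923 = 2.927 / 0.1923 = 15.221.
n = 15.221² + 3 = 231.68 + 3 = 234.7.
Round up.

n = 235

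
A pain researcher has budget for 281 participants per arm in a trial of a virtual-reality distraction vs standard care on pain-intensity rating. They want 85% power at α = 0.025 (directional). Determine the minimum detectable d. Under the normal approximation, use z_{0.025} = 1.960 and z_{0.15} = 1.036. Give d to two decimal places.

d_min ≈ 0.25

For two independent groups of n = 281 each: d_min = (z_{α} + z_β)·√(2/n).
z-sum = 1.960 + 1.036 = 2.996.
d_min = 2.996 × √(2/281) = 2.996 × 0.0844 = 0.253.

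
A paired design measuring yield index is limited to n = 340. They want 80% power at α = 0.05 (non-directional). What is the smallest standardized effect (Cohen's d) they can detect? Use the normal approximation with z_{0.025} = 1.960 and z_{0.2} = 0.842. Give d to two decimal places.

d_min ≈ 0.15

For a single sample (or paired design) of n = 340: d_min = (z_{α/2} + z_β)/√n.
z-sum = 1.960 + 0.842 = 2.802.
d_min = 2.802 / √340 = 2.802 / 18.439 = 0.152.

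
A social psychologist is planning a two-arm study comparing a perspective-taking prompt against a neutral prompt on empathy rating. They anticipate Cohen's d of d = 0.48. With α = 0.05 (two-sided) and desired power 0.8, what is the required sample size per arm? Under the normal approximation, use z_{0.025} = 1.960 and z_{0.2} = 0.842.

n = 69 per group

For two independent groups with equal n: n = 2·((z_{α/2} + z_β) / d)².
z_{α/2} + z_β = 1.960 + 0.842 = 2.802.
n = 2 × (2.802 / 0.48)² = 2 × 5.838² = 2 × 34.08 = 68.2.
Round up to the next whole participant.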